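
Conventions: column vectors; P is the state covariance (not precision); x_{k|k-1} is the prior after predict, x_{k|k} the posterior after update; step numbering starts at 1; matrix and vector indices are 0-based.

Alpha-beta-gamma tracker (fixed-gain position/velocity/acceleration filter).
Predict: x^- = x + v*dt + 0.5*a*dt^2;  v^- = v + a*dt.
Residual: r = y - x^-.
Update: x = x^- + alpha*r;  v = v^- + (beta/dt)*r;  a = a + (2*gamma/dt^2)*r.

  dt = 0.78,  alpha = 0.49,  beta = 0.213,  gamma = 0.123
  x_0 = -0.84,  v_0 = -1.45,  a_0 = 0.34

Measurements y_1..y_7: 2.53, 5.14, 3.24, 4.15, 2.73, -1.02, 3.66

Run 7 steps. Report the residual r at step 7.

resid = 3.0259

step 1: x_pred=-1.8676  r=4.3976  x^+=0.2872  v^+=0.0161  a^+=2.1181
step 2: x_pred=0.9441  r=4.1959  x^+=3.0001  v^+=2.8140  a^+=3.8147
step 3: x_pred=6.3554  r=-3.1154  x^+=4.8289  v^+=4.9387  a^+=2.5550
step 4: x_pred=9.4583  r=-5.3083  x^+=6.8572  v^+=5.4820  a^+=0.4086
step 5: x_pred=11.2575  r=-8.5275  x^+=7.0790  v^+=3.4721  a^+=-3.0394
step 6: x_pred=8.8627  r=-9.8827  x^+=4.0202  v^+=-1.5974  a^+=-7.0353
step 7: x_pred=0.6341  r=3.0259  x^+=2.1168  v^+=-6.2586  a^+=-5.8118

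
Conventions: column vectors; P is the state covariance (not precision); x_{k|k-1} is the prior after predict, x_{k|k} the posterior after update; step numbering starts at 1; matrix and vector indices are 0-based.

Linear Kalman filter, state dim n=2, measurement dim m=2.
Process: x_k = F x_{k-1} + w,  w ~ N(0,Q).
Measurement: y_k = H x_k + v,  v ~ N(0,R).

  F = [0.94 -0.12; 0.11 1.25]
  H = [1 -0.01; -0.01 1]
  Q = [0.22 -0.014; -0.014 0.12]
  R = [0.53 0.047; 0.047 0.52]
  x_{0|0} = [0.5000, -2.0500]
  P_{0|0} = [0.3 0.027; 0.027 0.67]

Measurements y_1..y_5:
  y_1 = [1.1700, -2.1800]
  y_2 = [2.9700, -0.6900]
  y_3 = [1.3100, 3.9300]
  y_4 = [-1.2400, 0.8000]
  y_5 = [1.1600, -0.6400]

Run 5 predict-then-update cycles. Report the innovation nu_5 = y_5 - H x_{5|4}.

step 1: x^-=[0.7160, -2.5075]  P^-=[0.4886 -0.0521; -0.0521 1.1779]  S=[1.0198 -0.0218; -0.0218 1.6990]  K=[0.4791 -0.0274; -0.0478 0.6930]  nu=[0.4289, 0.3347]  x^+=[0.9123, -2.2961]  P^+=[0.2527 0.0108; 0.0108 0.3582]
step 2: x^-=[1.1331, -2.7698]  P^-=[0.4460 -0.0291; -0.0291 0.6857]  S=[0.9767 0.0066; 0.0066 1.2064]  K=[0.4572 -0.0303; -0.0406 0.5689]  nu=[1.8092, 2.0911]  x^+=[1.8969, -1.6537]  P^+=[0.2410 0.0081; 0.0081 0.2940]
step 3: x^-=[1.9815, -1.8584]  P^-=[0.4353 -0.0237; -0.0237 0.5845]  S=[0.9658 0.0131; 0.0131 1.1050]  K=[0.4514 -0.0307; -0.0378 0.5296]  nu=[-0.6901, 5.8082]  x^+=[1.4914, 1.2438]  P^+=[0.2379 0.0076; 0.0076 0.2737]
step 4: x^-=[1.2527, 1.7189]  P^-=[0.4324 -0.0216; -0.0216 0.5526]  S=[0.9629 0.0155; 0.0155 1.0731]  K=[0.4498 -0.0307; -0.0365 0.5157]  nu=[-2.4755, -0.9063]  x^+=[0.1671, 1.3418]  P^+=[0.2370 0.0076; 0.0076 0.2665]
step 5: x^-=[-0.0040, 1.6957]  P^-=[0.4316 -0.0207; -0.0207 0.5414]  S=[0.9620 0.0166; 0.0166 1.0619]  K=[0.4493 -0.0306; -0.0359 0.5106]  nu=[1.1809, -2.3357]  x^+=[0.5981, 0.4606]  P^+=[0.2368 0.0076; 0.0076 0.2639]

innov = [1.1809, -2.3357]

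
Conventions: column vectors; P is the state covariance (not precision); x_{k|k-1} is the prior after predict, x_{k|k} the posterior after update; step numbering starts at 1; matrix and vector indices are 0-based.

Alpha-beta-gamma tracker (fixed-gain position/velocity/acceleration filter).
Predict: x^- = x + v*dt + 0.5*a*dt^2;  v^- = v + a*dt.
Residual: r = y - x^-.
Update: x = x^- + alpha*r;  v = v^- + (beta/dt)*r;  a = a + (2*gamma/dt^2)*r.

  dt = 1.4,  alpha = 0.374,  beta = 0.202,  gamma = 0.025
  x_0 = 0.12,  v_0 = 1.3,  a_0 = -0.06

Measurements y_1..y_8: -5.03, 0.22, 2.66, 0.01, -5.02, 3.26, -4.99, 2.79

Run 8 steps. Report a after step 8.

a_post = 0.0017

step 1: x_pred=1.8812  r=-6.9112  x^+=-0.7036  v^+=0.2188  a^+=-0.2363
step 2: x_pred=-0.6288  r=0.8488  x^+=-0.3114  v^+=0.0105  a^+=-0.2147
step 3: x_pred=-0.5071  r=3.1671  x^+=0.6774  v^+=0.1669  a^+=-0.1339
step 4: x_pred=0.7799  r=-0.7699  x^+=0.4920  v^+=-0.1316  a^+=-0.1535
step 5: x_pred=0.1573  r=-5.1773  x^+=-1.7790  v^+=-1.0935  a^+=-0.2856
step 6: x_pred=-3.5897  r=6.8497  x^+=-1.0279  v^+=-0.5050  a^+=-0.1108
step 7: x_pred=-1.8435  r=-3.1465  x^+=-3.0203  v^+=-1.1141  a^+=-0.1911
step 8: x_pred=-4.7674  r=7.5574  x^+=-1.9409  v^+=-0.2913  a^+=0.0017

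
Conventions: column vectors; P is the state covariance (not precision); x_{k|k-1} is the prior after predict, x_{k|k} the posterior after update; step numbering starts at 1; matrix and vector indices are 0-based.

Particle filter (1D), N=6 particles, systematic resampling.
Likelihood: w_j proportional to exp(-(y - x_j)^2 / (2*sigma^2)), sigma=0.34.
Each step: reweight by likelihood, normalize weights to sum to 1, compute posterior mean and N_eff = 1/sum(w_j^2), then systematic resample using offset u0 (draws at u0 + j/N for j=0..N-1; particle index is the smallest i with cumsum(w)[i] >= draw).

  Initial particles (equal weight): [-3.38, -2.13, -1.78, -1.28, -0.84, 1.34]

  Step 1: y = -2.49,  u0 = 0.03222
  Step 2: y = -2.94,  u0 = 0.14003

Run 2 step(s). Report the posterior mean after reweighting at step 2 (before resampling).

post_mean = -2.9360

step 1: w=[0.0453, 0.7949, 0.1573, 0.0025, 0.0000, 0.0000]  mean=-2.1294  Neff=1.5182  idx=[0, 1, 1, 1, 1, 2]
step 2: w=[0.6460, 0.0874, 0.0874, 0.0874, 0.0874, 0.0044]  mean=-2.9360  Neff=2.2327  idx=[0, 0, 0, 0, 2, 4]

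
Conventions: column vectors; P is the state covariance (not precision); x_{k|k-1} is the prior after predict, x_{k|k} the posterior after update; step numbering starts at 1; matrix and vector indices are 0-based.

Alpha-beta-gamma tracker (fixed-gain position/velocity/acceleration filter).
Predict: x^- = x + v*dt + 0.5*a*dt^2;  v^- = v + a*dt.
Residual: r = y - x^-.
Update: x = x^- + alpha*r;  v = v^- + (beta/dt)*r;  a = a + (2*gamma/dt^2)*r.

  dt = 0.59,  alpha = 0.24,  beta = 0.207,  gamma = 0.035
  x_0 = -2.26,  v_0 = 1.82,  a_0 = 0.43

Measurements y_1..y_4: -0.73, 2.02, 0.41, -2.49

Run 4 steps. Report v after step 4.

step 1: x_pred=-1.1114  r=0.3814  x^+=-1.0198  v^+=2.2075  a^+=0.5067
step 2: x_pred=0.3708  r=1.6492  x^+=0.7666  v^+=3.0851  a^+=0.8383
step 3: x_pred=2.7327  r=-2.3227  x^+=2.1752  v^+=2.7648  a^+=0.3713
step 4: x_pred=3.8711  r=-6.3611  x^+=2.3444  v^+=0.7520  a^+=-0.9079

v_post = 0.7520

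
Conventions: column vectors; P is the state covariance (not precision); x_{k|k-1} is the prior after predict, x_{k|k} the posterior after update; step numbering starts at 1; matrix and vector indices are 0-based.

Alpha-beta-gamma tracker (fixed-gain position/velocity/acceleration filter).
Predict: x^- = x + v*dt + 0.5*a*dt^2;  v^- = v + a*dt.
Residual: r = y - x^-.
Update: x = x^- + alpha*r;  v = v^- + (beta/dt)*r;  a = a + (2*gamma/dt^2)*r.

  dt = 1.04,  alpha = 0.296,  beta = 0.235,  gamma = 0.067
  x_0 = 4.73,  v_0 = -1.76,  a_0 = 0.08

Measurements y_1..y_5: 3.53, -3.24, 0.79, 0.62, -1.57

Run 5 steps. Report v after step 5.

step 1: x_pred=2.9429  r=0.5871  x^+=3.1167  v^+=-1.5441  a^+=0.1527
step 2: x_pred=1.5934  r=-4.8334  x^+=0.1627  v^+=-2.4774  a^+=-0.4461
step 3: x_pred=-2.6551  r=3.4451  x^+=-1.6353  v^+=-2.1629  a^+=-0.0193
step 4: x_pred=-3.8952  r=4.5152  x^+=-2.5587  v^+=-1.1627  a^+=0.5401
step 5: x_pred=-3.4757  r=1.9057  x^+=-2.9116  v^+=-0.1703  a^+=0.7762

v_post = -0.1703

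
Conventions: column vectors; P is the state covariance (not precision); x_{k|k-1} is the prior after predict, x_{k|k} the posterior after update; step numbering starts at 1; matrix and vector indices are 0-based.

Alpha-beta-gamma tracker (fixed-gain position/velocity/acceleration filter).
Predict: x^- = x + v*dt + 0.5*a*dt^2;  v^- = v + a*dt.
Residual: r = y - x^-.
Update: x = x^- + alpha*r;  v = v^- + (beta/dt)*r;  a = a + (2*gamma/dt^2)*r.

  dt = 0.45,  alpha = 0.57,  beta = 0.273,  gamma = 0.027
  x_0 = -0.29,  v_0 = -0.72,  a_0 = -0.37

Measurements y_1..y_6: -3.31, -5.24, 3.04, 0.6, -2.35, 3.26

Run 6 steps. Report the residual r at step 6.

step 1: x_pred=-0.6515  r=-2.6585  x^+=-2.1668  v^+=-2.4993  a^+=-1.0789
step 2: x_pred=-3.4008  r=-1.8392  x^+=-4.4491  v^+=-4.1007  a^+=-1.5694
step 3: x_pred=-6.4533  r=9.4933  x^+=-1.0421  v^+=0.9524  a^+=0.9622
step 4: x_pred=-0.5161  r=1.1161  x^+=0.1201  v^+=2.0625  a^+=1.2598
step 5: x_pred=1.1757  r=-3.5257  x^+=-0.8339  v^+=0.4904  a^+=0.3196
step 6: x_pred=-0.5809  r=3.8409  x^+=1.6084  v^+=2.9644  a^+=1.3438

resid = 3.8409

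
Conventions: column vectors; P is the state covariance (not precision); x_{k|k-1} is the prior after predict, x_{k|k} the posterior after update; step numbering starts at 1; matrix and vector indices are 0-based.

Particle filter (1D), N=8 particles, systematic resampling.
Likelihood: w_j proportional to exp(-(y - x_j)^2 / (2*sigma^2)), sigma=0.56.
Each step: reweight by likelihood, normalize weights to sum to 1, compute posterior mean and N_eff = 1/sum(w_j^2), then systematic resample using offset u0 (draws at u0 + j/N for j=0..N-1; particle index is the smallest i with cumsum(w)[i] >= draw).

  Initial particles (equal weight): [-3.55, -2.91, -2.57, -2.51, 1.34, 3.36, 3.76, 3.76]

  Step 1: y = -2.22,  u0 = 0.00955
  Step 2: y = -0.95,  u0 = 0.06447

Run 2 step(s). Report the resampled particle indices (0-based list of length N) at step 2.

resampled_idx = [2, 3, 4, 5, 5, 6, 7, 7]

step 1: w=[0.0268, 0.2104, 0.3697, 0.3931, 0.0000, 0.0000, 0.0000, 0.0000]  mean=-2.6442  Neff=2.9744  idx=[0, 1, 2, 2, 2, 3, 3, 3]
step 2: w=[0.0002, 0.0199, 0.1387, 0.1387, 0.1387, 0.1880, 0.1880, 0.1880]  mean=-2.5431  Neff=6.0947  idx=[2, 3, 4, 5, 5, 6, 7, 7]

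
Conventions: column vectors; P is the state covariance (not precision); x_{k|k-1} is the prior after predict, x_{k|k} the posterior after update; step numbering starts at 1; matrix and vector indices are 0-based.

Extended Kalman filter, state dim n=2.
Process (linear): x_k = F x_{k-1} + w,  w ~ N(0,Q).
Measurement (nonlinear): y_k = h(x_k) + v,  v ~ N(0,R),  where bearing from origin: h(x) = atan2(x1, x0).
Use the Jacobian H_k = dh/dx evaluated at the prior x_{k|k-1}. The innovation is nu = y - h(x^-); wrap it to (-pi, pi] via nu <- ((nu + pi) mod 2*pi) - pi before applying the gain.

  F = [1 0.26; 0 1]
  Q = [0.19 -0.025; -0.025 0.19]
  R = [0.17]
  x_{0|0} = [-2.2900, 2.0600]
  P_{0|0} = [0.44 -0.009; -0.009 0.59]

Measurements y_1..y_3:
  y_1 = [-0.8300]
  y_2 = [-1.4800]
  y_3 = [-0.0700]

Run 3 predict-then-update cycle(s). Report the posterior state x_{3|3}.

x_post = [4.7919, 3.4916]

step 1: x^-=[-1.7544, 2.0600]  P^-=[0.6652 0.1194; 0.1194 0.7800]  H_jac=[-0.2814 -0.2396]  S=[0.2835]  K=[-0.7610; -0.7776]  nu=[-3.1062]  x^+=[0.6094, 4.4756]  P^+=[0.5010 -0.0484; -0.0484 0.6085]
step 2: x^-=[1.7730, 4.4756]  P^-=[0.7070 0.0848; 0.0848 0.7985]  H_jac=[-0.1931 0.0765]  S=[0.1985]  K=[-0.6550; 0.2252]  nu=[-2.6736]  x^+=[3.5243, 3.8734]  P^+=[0.6218 0.1141; 0.1141 0.7885]
step 3: x^-=[4.5314, 3.8734]  P^-=[0.9244 0.2941; 0.2941 0.9785]  H_jac=[-0.1090 0.1275]  S=[0.1887]  K=[-0.3352; 0.4913]  nu=[-0.7773]  x^+=[4.7919, 3.4916]  P^+=[0.9032 0.3252; 0.3252 0.9329]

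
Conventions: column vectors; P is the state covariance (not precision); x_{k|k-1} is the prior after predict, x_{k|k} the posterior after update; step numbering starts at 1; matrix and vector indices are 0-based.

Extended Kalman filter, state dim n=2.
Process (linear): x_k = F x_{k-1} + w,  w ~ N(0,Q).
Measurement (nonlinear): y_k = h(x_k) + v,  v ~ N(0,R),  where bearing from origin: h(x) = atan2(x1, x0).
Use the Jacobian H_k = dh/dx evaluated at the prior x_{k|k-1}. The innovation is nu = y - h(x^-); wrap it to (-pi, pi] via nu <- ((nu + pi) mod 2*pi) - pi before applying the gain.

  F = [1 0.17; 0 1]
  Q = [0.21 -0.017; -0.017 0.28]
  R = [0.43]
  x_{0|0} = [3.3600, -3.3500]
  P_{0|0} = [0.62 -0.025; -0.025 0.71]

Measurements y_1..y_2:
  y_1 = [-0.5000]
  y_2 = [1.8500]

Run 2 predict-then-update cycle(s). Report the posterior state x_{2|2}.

x_post = [3.6461, -2.0533]

step 1: x^-=[2.7905, -3.3500]  P^-=[0.8420 0.0787; 0.0787 0.9900]  H_jac=[0.1762 0.1468]  S=[0.4816]  K=[0.3321; 0.3306]  nu=[0.3763]  x^+=[2.9155, -3.2256]  P^+=[0.7889 0.0258; 0.0258 0.9374]
step 2: x^-=[2.3671, -3.2256]  P^-=[1.0348 0.1682; 0.1682 1.2174]  H_jac=[0.2015 0.1479]  S=[0.5087]  K=[0.4588; 0.4205]  nu=[2.7877]  x^+=[3.6461, -2.0533]  P^+=[0.9277 0.0700; 0.0700 1.1274]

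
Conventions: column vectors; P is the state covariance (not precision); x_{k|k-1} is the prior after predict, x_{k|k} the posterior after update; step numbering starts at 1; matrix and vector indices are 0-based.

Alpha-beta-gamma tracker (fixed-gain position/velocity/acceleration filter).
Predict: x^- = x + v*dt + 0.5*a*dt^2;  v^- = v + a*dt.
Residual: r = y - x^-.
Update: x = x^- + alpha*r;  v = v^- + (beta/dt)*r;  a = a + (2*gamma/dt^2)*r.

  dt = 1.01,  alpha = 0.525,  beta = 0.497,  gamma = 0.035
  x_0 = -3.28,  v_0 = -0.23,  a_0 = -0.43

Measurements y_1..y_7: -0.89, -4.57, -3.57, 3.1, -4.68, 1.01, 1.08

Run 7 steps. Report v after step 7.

v_post = 1.1298

step 1: x_pred=-3.7316  r=2.8416  x^+=-2.2398  v^+=0.7340  a^+=-0.2350
step 2: x_pred=-1.6183  r=-2.9517  x^+=-3.1679  v^+=-0.9558  a^+=-0.4376
step 3: x_pred=-4.3565  r=0.7865  x^+=-3.9436  v^+=-1.0107  a^+=-0.3836
step 4: x_pred=-5.1601  r=8.2601  x^+=-0.8235  v^+=2.6665  a^+=0.1832
step 5: x_pred=1.9630  r=-6.6430  x^+=-1.5246  v^+=-0.4174  a^+=-0.2726
step 6: x_pred=-2.0852  r=3.0952  x^+=-0.4602  v^+=0.8303  a^+=-0.0602
step 7: x_pred=0.3477  r=0.7323  x^+=0.7322  v^+=1.1298  a^+=-0.0100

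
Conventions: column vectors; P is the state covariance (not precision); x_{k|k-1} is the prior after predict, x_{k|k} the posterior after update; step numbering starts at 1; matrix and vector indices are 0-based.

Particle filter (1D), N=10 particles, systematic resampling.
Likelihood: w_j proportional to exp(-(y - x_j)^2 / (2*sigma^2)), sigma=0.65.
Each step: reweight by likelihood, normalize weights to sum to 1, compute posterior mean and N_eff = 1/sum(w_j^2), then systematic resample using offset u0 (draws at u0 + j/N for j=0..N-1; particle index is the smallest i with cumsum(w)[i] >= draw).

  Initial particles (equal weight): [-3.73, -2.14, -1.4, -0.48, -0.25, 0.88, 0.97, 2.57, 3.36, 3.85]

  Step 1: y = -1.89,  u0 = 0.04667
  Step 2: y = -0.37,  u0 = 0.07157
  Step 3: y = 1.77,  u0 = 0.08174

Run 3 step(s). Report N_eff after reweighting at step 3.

step 1: w=[0.0099, 0.5057, 0.4099, 0.0518, 0.0226, 0.0001, 0.0000, 0.0000, 0.0000, 0.0000]  mean=-1.7235  Neff=2.3415  idx=[1, 1, 1, 1, 1, 2, 2, 2, 2, 3]
step 2: w=[0.0109, 0.0109, 0.0109, 0.0109, 0.0109, 0.1267, 0.1267, 0.1267, 0.1267, 0.4385]  mean=-1.0370  Neff=3.8894  idx=[5, 5, 6, 7, 8, 9, 9, 9, 9, 9]
step 3: w=[0.0005, 0.0005, 0.0005, 0.0005, 0.0005, 0.1995, 0.1995, 0.1995, 0.1995, 0.1995]  mean=-0.4825  Neff=5.0274  idx=[5, 5, 6, 6, 7, 7, 8, 8, 9, 9]

N_eff = 5.0274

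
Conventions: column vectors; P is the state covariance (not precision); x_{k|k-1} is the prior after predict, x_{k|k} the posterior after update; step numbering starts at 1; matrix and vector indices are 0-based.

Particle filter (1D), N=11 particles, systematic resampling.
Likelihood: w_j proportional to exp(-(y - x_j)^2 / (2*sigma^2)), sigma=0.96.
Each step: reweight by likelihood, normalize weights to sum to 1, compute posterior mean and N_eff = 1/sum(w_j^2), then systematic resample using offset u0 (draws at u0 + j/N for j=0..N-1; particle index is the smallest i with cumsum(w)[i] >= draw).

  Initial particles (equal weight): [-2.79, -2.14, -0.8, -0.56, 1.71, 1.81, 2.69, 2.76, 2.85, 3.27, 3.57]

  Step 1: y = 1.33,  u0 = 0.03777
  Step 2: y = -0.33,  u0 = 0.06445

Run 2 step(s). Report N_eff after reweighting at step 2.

step 1: w=[0.0000, 0.0005, 0.0265, 0.0448, 0.2876, 0.2745, 0.1140, 0.1026, 0.0888, 0.0404, 0.0204]  mean=1.9889  Neff=5.1498  idx=[3, 4, 4, 4, 5, 5, 5, 6, 7, 8, 9]
step 2: w=[0.6256, 0.0673, 0.0673, 0.0673, 0.0537, 0.0537, 0.0537, 0.0046, 0.0036, 0.0027, 0.0006]  mean=0.3182  Neff=2.4176  idx=[0, 0, 0, 0, 0, 0, 0, 2, 3, 5, 6]

N_eff = 2.4176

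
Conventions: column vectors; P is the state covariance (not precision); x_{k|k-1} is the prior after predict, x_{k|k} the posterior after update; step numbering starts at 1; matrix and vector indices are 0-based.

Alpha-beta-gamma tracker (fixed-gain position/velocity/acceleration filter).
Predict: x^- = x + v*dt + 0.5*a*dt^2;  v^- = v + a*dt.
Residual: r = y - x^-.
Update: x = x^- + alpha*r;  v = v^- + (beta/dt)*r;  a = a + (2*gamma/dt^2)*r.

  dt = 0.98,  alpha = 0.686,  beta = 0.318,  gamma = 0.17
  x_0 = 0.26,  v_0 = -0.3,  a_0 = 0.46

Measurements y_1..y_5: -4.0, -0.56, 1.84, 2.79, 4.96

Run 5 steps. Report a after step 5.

a_post = 1.6211

step 1: x_pred=0.1869  r=-4.1869  x^+=-2.6853  v^+=-1.2078  a^+=-1.0222
step 2: x_pred=-4.3598  r=3.7998  x^+=-1.7532  v^+=-0.9766  a^+=0.3230
step 3: x_pred=-2.5551  r=4.3951  x^+=0.4599  v^+=0.7661  a^+=1.8789
step 4: x_pred=2.1130  r=0.6770  x^+=2.5774  v^+=2.8271  a^+=2.1186
step 5: x_pred=6.3654  r=-1.4054  x^+=5.4013  v^+=4.4474  a^+=1.6211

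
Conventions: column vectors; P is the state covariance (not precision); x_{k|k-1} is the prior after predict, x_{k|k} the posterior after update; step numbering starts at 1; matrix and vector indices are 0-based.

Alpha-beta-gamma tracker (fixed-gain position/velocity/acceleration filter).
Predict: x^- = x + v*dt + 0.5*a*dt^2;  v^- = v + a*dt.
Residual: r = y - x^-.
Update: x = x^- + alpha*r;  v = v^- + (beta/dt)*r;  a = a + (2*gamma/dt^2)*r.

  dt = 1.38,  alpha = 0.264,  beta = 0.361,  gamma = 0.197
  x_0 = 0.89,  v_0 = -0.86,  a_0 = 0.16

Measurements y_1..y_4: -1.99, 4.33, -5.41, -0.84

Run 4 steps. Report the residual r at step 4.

step 1: x_pred=-0.1444  r=-1.8456  x^+=-0.6317  v^+=-1.1220  a^+=-0.2218
step 2: x_pred=-2.3912  r=6.7212  x^+=-0.6168  v^+=0.3301  a^+=1.1687
step 3: x_pred=0.9516  r=-6.3616  x^+=-0.7279  v^+=0.2788  a^+=-0.1474
step 4: x_pred=-0.4835  r=-0.3565  x^+=-0.5776  v^+=-0.0179  a^+=-0.2212

resid = -0.3565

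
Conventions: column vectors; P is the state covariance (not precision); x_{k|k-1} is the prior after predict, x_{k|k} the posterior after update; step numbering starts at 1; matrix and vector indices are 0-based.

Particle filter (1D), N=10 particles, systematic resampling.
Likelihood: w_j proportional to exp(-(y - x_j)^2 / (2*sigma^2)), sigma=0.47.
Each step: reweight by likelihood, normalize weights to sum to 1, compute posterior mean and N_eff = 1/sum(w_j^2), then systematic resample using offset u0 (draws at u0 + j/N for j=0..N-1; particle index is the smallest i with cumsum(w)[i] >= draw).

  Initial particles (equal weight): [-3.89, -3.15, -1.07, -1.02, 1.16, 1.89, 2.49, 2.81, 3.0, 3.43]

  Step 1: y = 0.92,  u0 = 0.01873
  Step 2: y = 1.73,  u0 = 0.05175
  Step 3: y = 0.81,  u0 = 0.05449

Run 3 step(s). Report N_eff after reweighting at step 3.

N_eff = 8.3625

step 1: w=[0.0000, 0.0000, 0.0001, 0.0002, 0.8768, 0.1187, 0.0038, 0.0003, 0.0001, 0.0000]  mean=1.2516  Neff=1.2773  idx=[4, 4, 4, 4, 4, 4, 4, 4, 4, 5]
step 2: w=[0.0912, 0.0912, 0.0912, 0.0912, 0.0912, 0.0912, 0.0912, 0.0912, 0.0912, 0.1795]  mean=1.2910  Neff=9.3439  idx=[0, 1, 2, 3, 4, 6, 7, 8, 9, 9]
step 3: w=[0.1221, 0.1221, 0.1221, 0.1221, 0.1221, 0.1221, 0.1221, 0.1221, 0.0115, 0.0115]  mean=1.1768  Neff=8.3625  idx=[0, 1, 2, 2, 3, 4, 5, 6, 6, 7]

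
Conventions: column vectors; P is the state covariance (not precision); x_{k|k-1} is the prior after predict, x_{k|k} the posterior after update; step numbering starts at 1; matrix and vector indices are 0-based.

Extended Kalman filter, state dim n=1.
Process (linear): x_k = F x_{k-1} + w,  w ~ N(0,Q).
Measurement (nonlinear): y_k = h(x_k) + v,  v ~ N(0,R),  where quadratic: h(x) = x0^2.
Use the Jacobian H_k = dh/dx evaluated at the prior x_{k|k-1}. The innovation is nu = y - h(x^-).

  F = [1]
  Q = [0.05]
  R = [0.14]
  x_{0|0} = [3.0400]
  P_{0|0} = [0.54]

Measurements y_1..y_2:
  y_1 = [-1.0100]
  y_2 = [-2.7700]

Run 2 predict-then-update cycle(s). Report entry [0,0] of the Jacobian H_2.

H_jac[0,0] = 2.7293

step 1: x^-=[3.0400]  P^-=[0.5900]  H_jac=[6.0800]  S=[21.9502]  K=[0.1634]  nu=[-10.2516]  x^+=[1.3646]  P^+=[0.0038]
step 2: x^-=[1.3646]  P^-=[0.0538]  H_jac=[2.7293]  S=[0.5405]  K=[0.2715]  nu=[-4.6322]  x^+=[0.1070]  P^+=[0.0139]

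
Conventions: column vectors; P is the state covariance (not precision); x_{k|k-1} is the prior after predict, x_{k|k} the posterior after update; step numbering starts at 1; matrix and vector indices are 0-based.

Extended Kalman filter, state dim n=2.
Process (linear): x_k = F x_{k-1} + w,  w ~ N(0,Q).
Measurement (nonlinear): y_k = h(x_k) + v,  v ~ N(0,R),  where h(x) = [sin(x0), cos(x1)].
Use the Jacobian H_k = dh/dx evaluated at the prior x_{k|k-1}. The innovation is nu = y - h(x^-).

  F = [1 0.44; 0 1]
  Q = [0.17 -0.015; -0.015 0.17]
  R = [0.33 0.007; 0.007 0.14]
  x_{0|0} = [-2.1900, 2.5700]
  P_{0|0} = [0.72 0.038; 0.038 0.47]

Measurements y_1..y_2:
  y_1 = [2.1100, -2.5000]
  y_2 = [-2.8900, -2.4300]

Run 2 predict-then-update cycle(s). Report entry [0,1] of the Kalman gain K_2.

step 1: x^-=[-1.0592, 2.5700]  P^-=[1.0144 0.2298; 0.2298 0.6400]  H_jac=[0.4896 0.0000; 0.0000 -0.5410]  S=[0.5731 -0.0539; -0.0539 0.3273]  K=[0.8439 -0.2410; 0.0984 -1.0416]  nu=[2.9820, -1.6590]  x^+=[1.8569, 4.5915]  P^+=[0.5654 0.0514; 0.0514 0.2683]
step 2: x^-=[3.8772, 4.5915]  P^-=[0.8326 0.1545; 0.1545 0.4383]  H_jac=[-0.7414 0.0000; 0.0000 0.9927]  S=[0.7877 -0.1067; -0.1067 0.5719]  K=[-0.7667 0.1251; -0.0435 0.7527]  nu=[-2.2190, -2.3094]  x^+=[5.2897, 2.9497]  P^+=[0.3401 0.0122; 0.0122 0.1058]

K[0,1] = 0.1251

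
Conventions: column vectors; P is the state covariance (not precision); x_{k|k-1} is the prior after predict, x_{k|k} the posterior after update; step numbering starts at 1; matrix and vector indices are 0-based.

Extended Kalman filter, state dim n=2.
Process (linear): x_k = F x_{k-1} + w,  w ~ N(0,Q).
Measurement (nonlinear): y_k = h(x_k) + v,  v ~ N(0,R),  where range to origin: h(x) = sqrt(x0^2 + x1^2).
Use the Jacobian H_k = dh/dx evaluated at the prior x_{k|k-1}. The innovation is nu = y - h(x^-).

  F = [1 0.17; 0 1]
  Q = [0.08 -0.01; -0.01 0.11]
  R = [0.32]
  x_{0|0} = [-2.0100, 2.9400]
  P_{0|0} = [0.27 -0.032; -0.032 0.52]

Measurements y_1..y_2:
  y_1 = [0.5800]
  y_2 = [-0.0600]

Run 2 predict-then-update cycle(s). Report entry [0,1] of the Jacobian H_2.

step 1: x^-=[-1.5102, 2.9400]  P^-=[0.3541 0.0464; 0.0464 0.6300]  H_jac=[-0.4569 0.8895]  S=[0.8547]  K=[-0.1410; 0.6309]  nu=[-2.7252]  x^+=[-1.1258, 1.2208]  P^+=[0.3371 0.1224; 0.1224 0.2898]
step 2: x^-=[-0.9183, 1.2208]  P^-=[0.4672 0.1617; 0.1617 0.3998]  H_jac=[-0.6011 0.7991]  S=[0.5888]  K=[-0.2575; 0.3776]  nu=[-1.5876]  x^+=[-0.5096, 0.6213]  P^+=[0.4281 0.2190; 0.2190 0.3159]

H_jac[0,1] = 0.7991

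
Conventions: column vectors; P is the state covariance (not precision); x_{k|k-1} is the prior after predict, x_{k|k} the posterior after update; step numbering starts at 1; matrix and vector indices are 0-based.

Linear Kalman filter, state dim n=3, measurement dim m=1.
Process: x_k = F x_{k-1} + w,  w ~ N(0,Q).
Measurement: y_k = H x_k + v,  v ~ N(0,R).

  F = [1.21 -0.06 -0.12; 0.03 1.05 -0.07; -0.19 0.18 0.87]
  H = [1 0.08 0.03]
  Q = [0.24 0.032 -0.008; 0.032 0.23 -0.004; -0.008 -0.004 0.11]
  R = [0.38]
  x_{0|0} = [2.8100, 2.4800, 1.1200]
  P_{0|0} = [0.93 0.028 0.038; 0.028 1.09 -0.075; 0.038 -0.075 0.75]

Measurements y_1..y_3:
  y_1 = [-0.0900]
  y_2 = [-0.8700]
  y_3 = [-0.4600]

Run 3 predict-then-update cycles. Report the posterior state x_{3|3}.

step 1: x^-=[3.1169, 2.6099, 0.8869]  P^-=[1.6002 0.0447 -0.2591; 0.0447 1.4489 0.0795; -0.2591 0.0795 0.7086]  S=[1.9821]  K=[0.8052; 0.0822; -0.1168]  nu=[-3.4423]  x^+=[0.3451, 2.3268, 1.2888]  P^+=[0.3151 -0.0865 -0.0727; -0.0865 1.4355 0.0986; -0.0727 0.0986 0.6816]
step 2: x^-=[0.1234, 2.3633, 1.4745]  P^-=[0.7514 -0.1567 -0.2724; -0.1567 1.7966 0.3267; -0.2724 0.3267 0.7446]  S=[1.1037]  K=[0.6620; -0.0028; -0.2029]  nu=[-1.2267]  x^+=[-0.6887, 2.3668, 1.7234]  P^+=[0.2677 -0.1546 -0.1242; -0.1546 1.7966 0.3261; -0.1242 0.3261 0.6992]
step 3: x^-=[-1.1822, 2.3438, 2.0562]  P^-=[0.7116 -0.2905 -0.3550; -0.2905 2.1572 0.6103; -0.3550 0.6103 0.8608]  S=[1.0414]  K=[0.6508; -0.0956; -0.2692]  nu=[0.4730]  x^+=[-0.8743, 2.2986, 1.9289]  P^+=[0.2705 -0.2257 -0.1725; -0.2257 2.1477 0.5835; -0.1725 0.5835 0.7854]

x_post = [-0.8743, 2.2986, 1.9289]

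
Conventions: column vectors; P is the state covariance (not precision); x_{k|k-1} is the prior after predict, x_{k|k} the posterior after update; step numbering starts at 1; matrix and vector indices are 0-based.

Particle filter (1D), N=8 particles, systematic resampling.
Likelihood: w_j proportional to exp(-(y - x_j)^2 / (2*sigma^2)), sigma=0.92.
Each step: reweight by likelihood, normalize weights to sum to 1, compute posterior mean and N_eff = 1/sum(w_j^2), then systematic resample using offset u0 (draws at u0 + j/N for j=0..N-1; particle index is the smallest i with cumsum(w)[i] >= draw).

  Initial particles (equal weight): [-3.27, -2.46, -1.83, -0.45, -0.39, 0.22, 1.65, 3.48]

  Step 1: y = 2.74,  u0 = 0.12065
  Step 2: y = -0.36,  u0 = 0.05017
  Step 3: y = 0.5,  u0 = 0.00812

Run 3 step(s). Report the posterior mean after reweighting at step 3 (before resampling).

post_mean = 1.6500

step 1: w=[0.0000, 0.0000, 0.0000, 0.0020, 0.0025, 0.0188, 0.3971, 0.5797]  mean=2.6748  Neff=2.0240  idx=[6, 6, 6, 7, 7, 7, 7, 7]
step 2: w=[0.3323, 0.3323, 0.3323, 0.0006, 0.0006, 0.0006, 0.0006, 0.0006]  mean=1.6555  Neff=3.0179  idx=[0, 0, 0, 1, 1, 2, 2, 2]
step 3: w=[0.1250, 0.1250, 0.1250, 0.1250, 0.1250, 0.1250, 0.1250, 0.1250]  mean=1.6500  Neff=8.0000  idx=[0, 1, 2, 3, 4, 5, 6, 7]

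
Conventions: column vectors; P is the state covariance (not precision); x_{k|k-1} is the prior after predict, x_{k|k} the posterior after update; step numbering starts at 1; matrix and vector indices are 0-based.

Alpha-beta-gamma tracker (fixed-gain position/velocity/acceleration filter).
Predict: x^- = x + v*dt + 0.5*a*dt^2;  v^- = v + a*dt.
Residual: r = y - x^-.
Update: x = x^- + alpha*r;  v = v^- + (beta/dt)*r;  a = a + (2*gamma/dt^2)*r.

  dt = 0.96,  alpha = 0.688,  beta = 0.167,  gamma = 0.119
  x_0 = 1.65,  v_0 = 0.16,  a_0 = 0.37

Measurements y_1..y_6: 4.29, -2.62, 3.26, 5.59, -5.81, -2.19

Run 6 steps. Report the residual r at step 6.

step 1: x_pred=1.9741  r=2.3159  x^+=3.5674  v^+=0.9181  a^+=0.9681
step 2: x_pred=4.8949  r=-7.5149  x^+=-0.2754  v^+=0.5401  a^+=-0.9726
step 3: x_pred=-0.2050  r=3.4650  x^+=2.1789  v^+=0.2092  a^+=-0.0778
step 4: x_pred=2.3439  r=3.2461  x^+=4.5772  v^+=0.6992  a^+=0.7605
step 5: x_pred=5.5989  r=-11.4089  x^+=-2.2504  v^+=-0.5554  a^+=-2.1858
step 6: x_pred=-3.7908  r=1.6008  x^+=-2.6895  v^+=-2.3753  a^+=-1.7724

resid = 1.6008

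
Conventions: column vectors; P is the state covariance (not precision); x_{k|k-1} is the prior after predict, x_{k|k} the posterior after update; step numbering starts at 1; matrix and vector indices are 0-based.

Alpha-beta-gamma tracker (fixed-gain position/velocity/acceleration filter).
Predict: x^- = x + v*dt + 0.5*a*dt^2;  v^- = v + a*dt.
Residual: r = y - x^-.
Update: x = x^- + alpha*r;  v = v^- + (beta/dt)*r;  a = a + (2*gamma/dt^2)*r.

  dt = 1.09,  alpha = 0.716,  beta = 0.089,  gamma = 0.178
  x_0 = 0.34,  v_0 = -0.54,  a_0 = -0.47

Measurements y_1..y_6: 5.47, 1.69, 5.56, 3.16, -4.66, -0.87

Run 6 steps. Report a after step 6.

step 1: x_pred=-0.5278  r=5.9978  x^+=3.7666  v^+=-0.5626  a^+=1.3272
step 2: x_pred=3.9418  r=-2.2518  x^+=2.3295  v^+=0.7002  a^+=0.6524
step 3: x_pred=3.4803  r=2.0797  x^+=4.9694  v^+=1.5811  a^+=1.2756
step 4: x_pred=7.4506  r=-4.2906  x^+=4.3785  v^+=2.6212  a^+=-0.0100
step 5: x_pred=7.2297  r=-11.8897  x^+=-1.2833  v^+=1.6395  a^+=-3.5726
step 6: x_pred=-1.6186  r=0.7486  x^+=-1.0826  v^+=-2.1936  a^+=-3.3483

a_post = -3.3483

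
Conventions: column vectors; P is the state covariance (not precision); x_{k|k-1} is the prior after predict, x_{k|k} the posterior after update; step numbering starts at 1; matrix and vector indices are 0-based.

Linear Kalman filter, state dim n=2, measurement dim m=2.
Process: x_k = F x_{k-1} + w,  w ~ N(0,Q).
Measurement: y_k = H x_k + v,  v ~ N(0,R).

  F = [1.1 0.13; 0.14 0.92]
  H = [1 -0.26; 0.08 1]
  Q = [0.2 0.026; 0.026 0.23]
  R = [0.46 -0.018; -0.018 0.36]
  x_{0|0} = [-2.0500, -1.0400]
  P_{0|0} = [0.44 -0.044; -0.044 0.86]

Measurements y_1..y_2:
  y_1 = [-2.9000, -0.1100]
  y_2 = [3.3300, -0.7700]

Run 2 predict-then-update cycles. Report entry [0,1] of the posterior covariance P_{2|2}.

P_post[0,1] = 0.0381

step 1: x^-=[-2.3902, -1.2438]  P^-=[0.7344 0.1513; 0.1513 0.9552]  S=[1.1803 -0.0595; -0.0595 1.3441]  K=[0.5981 0.1827; -0.0461 0.7176]  nu=[-0.8332, 1.3250]  x^+=[-2.6464, -0.2545]  P^+=[0.2803 0.0326; 0.0326 0.2566]
step 2: x^-=[-2.9441, -0.6047]  P^-=[0.5528 0.1334; 0.1334 0.4610]  S=[0.9746 0.0370; 0.0370 0.8459]  K=[0.5245 0.1871; -0.0073 0.5580]  nu=[6.1169, 0.0702]  x^+=[0.2775, -0.6100]  P^+=[0.2478 0.0381; 0.0381 0.1979]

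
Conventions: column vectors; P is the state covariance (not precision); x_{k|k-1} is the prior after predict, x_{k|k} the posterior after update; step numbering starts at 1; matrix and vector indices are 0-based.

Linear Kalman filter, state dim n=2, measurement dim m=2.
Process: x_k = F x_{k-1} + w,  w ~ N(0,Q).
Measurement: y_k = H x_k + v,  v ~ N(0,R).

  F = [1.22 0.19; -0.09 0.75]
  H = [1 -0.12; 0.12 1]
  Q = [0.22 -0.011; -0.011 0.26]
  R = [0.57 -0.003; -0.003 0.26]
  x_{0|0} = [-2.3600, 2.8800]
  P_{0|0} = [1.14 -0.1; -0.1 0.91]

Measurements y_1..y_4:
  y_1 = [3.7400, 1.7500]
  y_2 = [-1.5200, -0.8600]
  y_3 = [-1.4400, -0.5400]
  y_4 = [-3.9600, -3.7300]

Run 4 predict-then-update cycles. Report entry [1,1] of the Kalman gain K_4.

K[1,1] = 0.5651

step 1: x^-=[-2.3320, 2.3724]  P^-=[1.9033 -0.0963; -0.0963 0.7946]  S=[2.5078 0.0351; 0.0351 1.0589]  K=[0.7621 0.0995; -0.0868 0.7424]  nu=[6.3567, -0.3426]  x^+=[2.4787, 1.5662]  P^+=[0.4308 -0.0281; -0.0281 0.1967]
step 2: x^-=[3.3215, 0.9516]  P^-=[0.8552 -0.0555; -0.0555 0.3779]  S=[1.4440 -0.0004; -0.0004 0.6369]  K=[0.5969 0.0744; -0.0697 0.5828]  nu=[-4.7274, -2.2102]  x^+=[0.3354, -0.0072]  P^+=[0.3373 -0.0229; -0.0229 0.1545]
step 3: x^-=[0.4079, -0.0356]  P^-=[0.7169 -0.0466; -0.0466 0.3527]  S=[1.3032 -0.0052; -0.0052 0.6119]  K=[0.5547 0.0692; -0.0660 0.5668]  nu=[-1.8521, -0.5533]  x^+=[-0.6578, -0.2270]  P^+=[0.3134 -0.0213; -0.0213 0.1501]
step 4: x^-=[-0.8457, -0.1111]  P^-=[0.6820 -0.0431; -0.0431 0.3499]  S=[1.2674 -0.0057; -0.0057 0.6093]  K=[0.5425 0.0686; -0.0646 0.5651]  nu=[-3.1277, -3.5174]  x^+=[-2.7836, -1.8965]  P^+=[0.3066 -0.0206; -0.0206 0.1496]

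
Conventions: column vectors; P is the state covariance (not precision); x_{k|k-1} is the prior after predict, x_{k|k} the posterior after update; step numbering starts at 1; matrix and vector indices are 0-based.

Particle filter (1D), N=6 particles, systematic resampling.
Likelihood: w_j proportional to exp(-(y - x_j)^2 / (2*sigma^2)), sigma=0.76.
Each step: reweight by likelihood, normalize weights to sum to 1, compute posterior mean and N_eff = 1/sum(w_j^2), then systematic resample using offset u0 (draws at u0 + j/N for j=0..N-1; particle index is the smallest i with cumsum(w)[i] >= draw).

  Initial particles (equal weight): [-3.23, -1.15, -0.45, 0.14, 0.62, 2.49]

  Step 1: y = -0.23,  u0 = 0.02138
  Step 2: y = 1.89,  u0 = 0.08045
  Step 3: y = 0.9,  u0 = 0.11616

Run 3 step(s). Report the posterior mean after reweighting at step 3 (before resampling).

post_mean = 0.5024

step 1: w=[0.0001, 0.1678, 0.3347, 0.3100, 0.1868, 0.0006]  mean=-0.1834  Neff=3.6875  idx=[1, 2, 2, 3, 3, 4]
step 2: w=[0.0008, 0.0215, 0.0215, 0.1736, 0.1736, 0.6089]  mean=0.4059  Neff=2.3147  idx=[3, 4, 5, 5, 5, 5]
step 3: w=[0.1225, 0.1225, 0.1887, 0.1887, 0.1887, 0.1887]  mean=0.5024  Neff=5.7966  idx=[0, 2, 3, 3, 4, 5]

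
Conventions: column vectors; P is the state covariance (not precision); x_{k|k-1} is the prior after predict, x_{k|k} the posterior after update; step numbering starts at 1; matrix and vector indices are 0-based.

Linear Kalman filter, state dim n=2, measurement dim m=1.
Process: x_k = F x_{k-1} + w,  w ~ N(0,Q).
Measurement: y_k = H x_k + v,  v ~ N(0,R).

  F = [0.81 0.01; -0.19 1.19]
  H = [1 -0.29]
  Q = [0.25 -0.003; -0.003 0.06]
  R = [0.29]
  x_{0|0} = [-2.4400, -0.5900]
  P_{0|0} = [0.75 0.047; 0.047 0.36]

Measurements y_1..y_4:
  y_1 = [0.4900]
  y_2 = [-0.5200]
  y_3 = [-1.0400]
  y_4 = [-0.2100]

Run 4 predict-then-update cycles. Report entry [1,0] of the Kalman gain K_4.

K[1,0] = -0.3190

step 1: x^-=[-1.9823, -0.2385]  P^-=[0.7429 -0.0689; -0.0689 0.5756]  S=[1.1213]  K=[0.6804; -0.2103]  nu=[2.4031]  x^+=[-0.3473, -0.7440]  P^+=[0.2239 0.0915; 0.0915 0.5260]
step 2: x^-=[-0.2888, -0.8194]  P^-=[0.3984 0.0569; 0.0569 0.7716]  S=[0.7203]  K=[0.5302; -0.2317]  nu=[-0.4689]  x^+=[-0.5373, -0.7107]  P^+=[0.1959 0.1454; 0.1454 0.7329]
step 3: x^-=[-0.4424, -0.7437]  P^-=[0.3810 0.1154; 0.1154 1.0392]  S=[0.6914]  K=[0.5026; -0.2690]  nu=[-0.8133]  x^+=[-0.8511, -0.5249]  P^+=[0.2063 0.2089; 0.2089 0.9892]
step 4: x^-=[-0.6947, -0.4630]  P^-=[0.3888 0.1779; 0.1779 1.3738]  S=[0.6912]  K=[0.4879; -0.3190]  nu=[0.3504]  x^+=[-0.5237, -0.5747]  P^+=[0.2243 0.2855; 0.2855 1.3035]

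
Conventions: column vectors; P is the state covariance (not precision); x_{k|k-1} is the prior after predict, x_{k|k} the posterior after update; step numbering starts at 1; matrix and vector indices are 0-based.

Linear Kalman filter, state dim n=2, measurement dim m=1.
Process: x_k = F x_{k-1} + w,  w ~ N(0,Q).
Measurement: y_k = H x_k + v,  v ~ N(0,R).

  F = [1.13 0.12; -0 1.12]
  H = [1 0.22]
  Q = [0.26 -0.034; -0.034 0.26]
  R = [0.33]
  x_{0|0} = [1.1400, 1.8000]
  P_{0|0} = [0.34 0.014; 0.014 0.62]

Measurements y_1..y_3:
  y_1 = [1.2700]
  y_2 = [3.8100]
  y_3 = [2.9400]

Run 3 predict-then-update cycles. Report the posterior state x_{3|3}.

step 1: x^-=[1.5042, 2.0160]  P^-=[0.7069 0.0670; 0.0670 1.0377]  S=[1.1166]  K=[0.6463; 0.2645]  nu=[-0.6777]  x^+=[1.0662, 1.8367]  P^+=[0.2405 -0.1238; -0.1238 0.9596]
step 2: x^-=[1.4252, 2.0571]  P^-=[0.5473 -0.0617; -0.0617 1.4637]  S=[0.9210]  K=[0.5795; 0.2826]  nu=[1.9322]  x^+=[2.5450, 2.6032]  P^+=[0.2380 -0.2126; -0.2126 1.3902]
step 3: x^-=[3.1882, 2.9156]  P^-=[0.5263 -0.1162; -0.1162 2.0038]  S=[0.9021]  K=[0.5550; 0.3599]  nu=[-0.8897]  x^+=[2.6944, 2.5954]  P^+=[0.2484 -0.2964; -0.2964 1.8870]

x_post = [2.6944, 2.5954]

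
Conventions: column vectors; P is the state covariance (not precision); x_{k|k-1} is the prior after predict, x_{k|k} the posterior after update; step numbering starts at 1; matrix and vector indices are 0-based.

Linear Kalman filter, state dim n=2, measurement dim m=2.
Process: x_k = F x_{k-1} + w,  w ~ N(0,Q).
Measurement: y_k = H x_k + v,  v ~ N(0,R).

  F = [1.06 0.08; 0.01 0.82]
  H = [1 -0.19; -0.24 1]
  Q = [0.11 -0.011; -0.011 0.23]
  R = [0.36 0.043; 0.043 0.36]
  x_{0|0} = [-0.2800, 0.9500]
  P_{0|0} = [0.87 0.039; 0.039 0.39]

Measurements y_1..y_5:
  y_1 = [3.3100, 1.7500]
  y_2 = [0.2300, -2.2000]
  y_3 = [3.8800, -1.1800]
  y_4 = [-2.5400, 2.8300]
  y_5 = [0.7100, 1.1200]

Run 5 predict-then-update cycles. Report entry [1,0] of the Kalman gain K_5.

step 1: x^-=[-0.2208, 0.7762]  P^-=[1.0966 0.0577; 0.0577 0.4930]  S=[1.4525 -0.2535; -0.2535 0.8884]  K=[0.7441 -0.0189; 0.0730 0.5601]  nu=[3.6783, 0.9208]  x^+=[2.4989, 1.5605]  P^+=[0.2849 0.0935; 0.0935 0.2272]
step 2: x^-=[2.7737, 1.3046]  P^-=[0.4474 0.0883; 0.0883 0.3844]  S=[0.7877 -0.0451; -0.0451 0.7277]  K=[0.5471 0.0077; 0.0481 0.5020]  nu=[-2.2958, -2.8389]  x^+=[1.4959, -0.2310]  P^+=[0.2119 0.0772; 0.0772 0.2013]
step 3: x^-=[1.5671, -0.1745]  P^-=[0.3625 0.0716; 0.0716 0.3666]  S=[0.7086 -0.0388; -0.0388 0.7132]  K=[0.4927 0.0052; 0.0296 0.4916]  nu=[2.2797, -0.6294]  x^+=[2.6871, -0.4163]  P^+=[0.1907 0.0688; 0.0688 0.1948]
step 4: x^-=[2.8150, -0.3145]  P^-=[0.3372 0.0637; 0.0637 0.3621]  S=[0.6860 -0.0401; -0.0401 0.7110]  K=[0.4740 0.0025; 0.0211 0.4890]  nu=[-5.4148, 3.8201]  x^+=[0.2581, 1.4392]  P^+=[0.1831 0.0652; 0.0652 0.1926]
step 5: x^-=[0.3887, 1.1827]  P^-=[0.3281 0.0603; 0.0603 0.3606]  S=[0.6782 -0.0412; -0.0412 0.7105]  K=[0.4669 0.0012; 0.0176 0.4881]  nu=[0.5460, 0.0306]  x^+=[0.6437, 1.2072]  P^+=[0.1803 0.0638; 0.0638 0.1918]

K[1,0] = 0.0176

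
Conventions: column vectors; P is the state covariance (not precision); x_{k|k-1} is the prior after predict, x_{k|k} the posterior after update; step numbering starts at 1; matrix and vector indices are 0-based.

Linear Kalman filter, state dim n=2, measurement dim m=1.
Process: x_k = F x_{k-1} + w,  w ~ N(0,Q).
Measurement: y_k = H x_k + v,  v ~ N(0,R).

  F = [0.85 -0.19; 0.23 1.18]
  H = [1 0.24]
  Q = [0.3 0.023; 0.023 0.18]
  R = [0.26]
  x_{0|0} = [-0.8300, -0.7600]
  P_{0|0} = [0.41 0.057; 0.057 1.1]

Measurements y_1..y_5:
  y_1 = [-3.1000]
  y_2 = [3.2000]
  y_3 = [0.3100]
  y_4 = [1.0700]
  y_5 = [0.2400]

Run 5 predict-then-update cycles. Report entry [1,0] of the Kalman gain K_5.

step 1: x^-=[-0.5611, -1.0877]  P^-=[0.6175 -0.0888; -0.0888 1.7643]  S=[0.9365]  K=[0.6366; 0.3573]  nu=[-2.2779]  x^+=[-2.0112, -1.9016]  P^+=[0.2380 -0.3018; -0.3018 1.6447]
step 2: x^-=[-1.3482, -2.7065]  P^-=[0.6288 -0.5888; -0.5888 2.3188]  S=[0.7397]  K=[0.6590; -0.0436]  nu=[5.1978]  x^+=[2.0771, -2.9330]  P^+=[0.3075 -0.5675; -0.5675 2.3174]
step 3: x^-=[2.3228, -2.9832]  P^-=[0.7892 -0.9809; -0.9809 3.1150]  S=[0.7578]  K=[0.7308; -0.3078]  nu=[-1.2968]  x^+=[1.3751, -2.5841]  P^+=[0.3845 -0.8104; -0.8104 3.0432]
step 4: x^-=[1.6598, -2.7329]  P^-=[0.9494 -1.3615; -1.3615 3.9978]  S=[0.7862]  K=[0.7920; -0.5114]  nu=[0.0661]  x^+=[1.7122, -2.7667]  P^+=[0.4563 -1.0431; -1.0431 3.7922]
step 5: x^-=[1.9810, -2.8709]  P^-=[1.1035 -1.7387; -1.7387 4.9182]  S=[0.8122]  K=[0.8449; -0.6874]  nu=[-1.0520]  x^+=[1.0922, -2.1478]  P^+=[0.5237 -1.2670; -1.2670 4.5344]

K[1,0] = -0.6874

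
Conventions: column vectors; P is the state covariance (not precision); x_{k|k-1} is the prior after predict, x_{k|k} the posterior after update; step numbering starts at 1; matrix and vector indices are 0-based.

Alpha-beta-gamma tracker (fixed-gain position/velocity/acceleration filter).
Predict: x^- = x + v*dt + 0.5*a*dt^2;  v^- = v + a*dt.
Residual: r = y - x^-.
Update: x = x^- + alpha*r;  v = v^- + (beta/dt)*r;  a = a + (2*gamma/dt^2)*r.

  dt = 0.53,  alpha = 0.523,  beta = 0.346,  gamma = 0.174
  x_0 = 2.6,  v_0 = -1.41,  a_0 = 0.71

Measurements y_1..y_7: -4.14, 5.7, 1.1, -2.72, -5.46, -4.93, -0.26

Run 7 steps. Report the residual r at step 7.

step 1: x_pred=1.9524  r=-6.0924  x^+=-1.2339  v^+=-5.0110  a^+=-6.8377
step 2: x_pred=-4.8501  r=10.5501  x^+=0.6676  v^+=-1.7476  a^+=6.2325
step 3: x_pred=0.6167  r=0.4833  x^+=0.8695  v^+=1.8711  a^+=6.8312
step 4: x_pred=2.8206  r=-5.5406  x^+=-0.0771  v^+=1.8746  a^+=-0.0329
step 5: x_pred=0.9118  r=-6.3718  x^+=-2.4207  v^+=-2.3025  a^+=-7.9268
step 6: x_pred=-4.7543  r=-0.1757  x^+=-4.8462  v^+=-6.6184  a^+=-8.1444
step 7: x_pred=-9.4979  r=9.2379  x^+=-4.6665  v^+=-4.9042  a^+=3.3001

resid = 9.2379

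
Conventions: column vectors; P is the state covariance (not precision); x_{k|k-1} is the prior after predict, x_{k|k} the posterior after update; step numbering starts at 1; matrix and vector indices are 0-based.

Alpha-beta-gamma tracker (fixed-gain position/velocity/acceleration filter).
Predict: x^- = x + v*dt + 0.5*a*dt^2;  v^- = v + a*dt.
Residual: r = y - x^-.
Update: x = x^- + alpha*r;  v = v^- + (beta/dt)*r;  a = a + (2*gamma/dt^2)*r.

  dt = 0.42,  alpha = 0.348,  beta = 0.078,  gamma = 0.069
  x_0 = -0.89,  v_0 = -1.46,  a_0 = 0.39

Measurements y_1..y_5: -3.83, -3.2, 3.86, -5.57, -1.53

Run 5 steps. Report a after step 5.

step 1: x_pred=-1.4688  r=-2.3612  x^+=-2.2905  v^+=-1.7347  a^+=-1.4572
step 2: x_pred=-3.1476  r=-0.0524  x^+=-3.1658  v^+=-2.3565  a^+=-1.4982
step 3: x_pred=-4.2877  r=8.1477  x^+=-1.4523  v^+=-1.4726  a^+=4.8759
step 4: x_pred=-1.6407  r=-3.9293  x^+=-3.0081  v^+=-0.1544  a^+=1.8019
step 5: x_pred=-2.9140  r=1.3840  x^+=-2.4324  v^+=0.8594  a^+=2.8847

a_post = 2.8847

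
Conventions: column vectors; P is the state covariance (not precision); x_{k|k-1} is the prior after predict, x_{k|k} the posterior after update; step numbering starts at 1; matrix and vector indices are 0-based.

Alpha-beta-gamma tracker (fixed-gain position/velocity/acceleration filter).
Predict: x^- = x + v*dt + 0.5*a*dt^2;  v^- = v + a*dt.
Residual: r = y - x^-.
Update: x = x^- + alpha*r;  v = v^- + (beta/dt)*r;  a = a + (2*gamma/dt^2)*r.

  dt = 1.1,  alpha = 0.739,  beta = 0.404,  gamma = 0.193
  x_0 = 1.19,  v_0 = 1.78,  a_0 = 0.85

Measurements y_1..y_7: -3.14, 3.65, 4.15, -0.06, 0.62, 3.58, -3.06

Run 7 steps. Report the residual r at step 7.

resid = -4.3975

step 1: x_pred=3.6623  r=-6.8023  x^+=-1.3646  v^+=0.2167  a^+=-1.3200
step 2: x_pred=-1.9248  r=5.5748  x^+=2.1950  v^+=0.8122  a^+=0.4584
step 3: x_pred=3.3658  r=0.7842  x^+=3.9453  v^+=1.6045  a^+=0.7086
step 4: x_pred=6.1390  r=-6.1990  x^+=1.5579  v^+=0.1073  a^+=-1.2689
step 5: x_pred=0.9082  r=-0.2882  x^+=0.6952  v^+=-1.3944  a^+=-1.3609
step 6: x_pred=-1.6619  r=5.2419  x^+=2.2119  v^+=-0.9661  a^+=0.3113
step 7: x_pred=1.3375  r=-4.3975  x^+=-1.9123  v^+=-2.2387  a^+=-1.0915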